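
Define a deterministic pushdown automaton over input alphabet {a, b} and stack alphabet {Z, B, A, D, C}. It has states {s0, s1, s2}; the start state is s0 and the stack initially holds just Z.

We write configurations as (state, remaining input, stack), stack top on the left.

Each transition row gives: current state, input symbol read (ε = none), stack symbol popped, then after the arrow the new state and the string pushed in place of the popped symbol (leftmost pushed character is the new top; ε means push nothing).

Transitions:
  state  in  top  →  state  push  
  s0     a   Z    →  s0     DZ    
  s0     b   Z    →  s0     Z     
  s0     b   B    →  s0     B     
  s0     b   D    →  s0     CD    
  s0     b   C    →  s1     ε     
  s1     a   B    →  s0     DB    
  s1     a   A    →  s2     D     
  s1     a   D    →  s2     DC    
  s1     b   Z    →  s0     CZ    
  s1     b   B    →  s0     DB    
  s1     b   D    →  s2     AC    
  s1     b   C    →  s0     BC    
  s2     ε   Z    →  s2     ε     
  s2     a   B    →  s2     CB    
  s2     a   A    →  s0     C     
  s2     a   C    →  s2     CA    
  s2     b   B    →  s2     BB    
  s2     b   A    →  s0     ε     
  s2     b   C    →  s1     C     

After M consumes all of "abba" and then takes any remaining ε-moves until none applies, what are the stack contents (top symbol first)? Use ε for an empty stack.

(s0, abba, Z) ⊢ (s0, bba, DZ) ⊢ (s0, ba, CDZ) ⊢ (s1, a, DZ) ⊢ (s2, ε, DCZ)
All input consumed in state s2 with stack DCZ.

DCZ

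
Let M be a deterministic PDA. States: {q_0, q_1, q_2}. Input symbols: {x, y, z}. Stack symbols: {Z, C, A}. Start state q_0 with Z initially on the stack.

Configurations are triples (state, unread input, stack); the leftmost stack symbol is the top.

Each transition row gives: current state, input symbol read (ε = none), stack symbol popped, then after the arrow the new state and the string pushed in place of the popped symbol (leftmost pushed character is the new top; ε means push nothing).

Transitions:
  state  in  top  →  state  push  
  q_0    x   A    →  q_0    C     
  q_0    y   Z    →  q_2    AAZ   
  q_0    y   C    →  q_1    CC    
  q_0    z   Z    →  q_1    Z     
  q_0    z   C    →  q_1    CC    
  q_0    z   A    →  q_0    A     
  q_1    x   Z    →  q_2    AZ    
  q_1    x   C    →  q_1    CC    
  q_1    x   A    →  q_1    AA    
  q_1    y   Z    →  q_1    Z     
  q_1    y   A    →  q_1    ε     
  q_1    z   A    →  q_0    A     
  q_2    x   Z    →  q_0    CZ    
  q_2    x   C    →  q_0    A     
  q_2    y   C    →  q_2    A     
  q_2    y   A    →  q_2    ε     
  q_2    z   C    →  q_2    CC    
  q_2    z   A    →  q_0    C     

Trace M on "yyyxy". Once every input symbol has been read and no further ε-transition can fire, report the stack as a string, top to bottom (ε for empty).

CCZ

(q_0, yyyxy, Z)
  read y, top Z: go to q_2, push AAZ → (q_2, yyxy, AAZ)
  read y, top A: go to q_2, push ε → (q_2, yxy, AZ)
  read y, top A: go to q_2, push ε → (q_2, xy, Z)
  read x, top Z: go to q_0, push CZ → (q_0, y, CZ)
  read y, top C: go to q_1, push CC → (q_1, ε, CCZ)
All input consumed in state q_1 with stack CCZ.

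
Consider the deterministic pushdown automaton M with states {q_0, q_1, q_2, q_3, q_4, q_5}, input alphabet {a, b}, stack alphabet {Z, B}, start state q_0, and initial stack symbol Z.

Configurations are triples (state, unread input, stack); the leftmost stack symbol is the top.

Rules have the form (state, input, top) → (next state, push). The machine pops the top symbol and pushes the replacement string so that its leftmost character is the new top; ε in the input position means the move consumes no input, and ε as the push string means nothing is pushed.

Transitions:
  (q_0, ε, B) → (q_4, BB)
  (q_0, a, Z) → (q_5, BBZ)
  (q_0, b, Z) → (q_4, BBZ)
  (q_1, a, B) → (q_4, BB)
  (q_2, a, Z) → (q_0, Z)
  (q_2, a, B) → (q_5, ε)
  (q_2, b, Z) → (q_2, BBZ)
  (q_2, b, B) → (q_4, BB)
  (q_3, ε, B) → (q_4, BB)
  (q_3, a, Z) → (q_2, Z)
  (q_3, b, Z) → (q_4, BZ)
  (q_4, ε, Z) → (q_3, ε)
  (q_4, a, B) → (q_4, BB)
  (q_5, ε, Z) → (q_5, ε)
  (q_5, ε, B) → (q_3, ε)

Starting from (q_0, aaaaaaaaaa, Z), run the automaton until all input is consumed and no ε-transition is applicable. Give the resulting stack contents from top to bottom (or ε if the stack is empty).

BBBBBBBBBBBZ

(q_0, aaaaaaaaaa, Z) ⊢ (q_5, aaaaaaaaa, BBZ) ⊢ (q_3, aaaaaaaaa, BZ) ⊢ (q_4, aaaaaaaaa, BBZ) ⊢ (q_4, aaaaaaaa, BBBZ) ⊢ (q_4, aaaaaaa, BBBBZ) ⊢ (q_4, aaaaaa, BBBBBZ) ⊢ (q_4, aaaaa, BBBBBBZ) ⊢ (q_4, aaaa, BBBBBBBZ) ⊢ (q_4, aaa, BBBBBBBBZ) ⊢ (q_4, aa, BBBBBBBBBZ) ⊢ (q_4, a, BBBBBBBBBBZ) ⊢ (q_4, ε, BBBBBBBBBBBZ)
All input consumed in state q_4 with stack BBBBBBBBBBBZ.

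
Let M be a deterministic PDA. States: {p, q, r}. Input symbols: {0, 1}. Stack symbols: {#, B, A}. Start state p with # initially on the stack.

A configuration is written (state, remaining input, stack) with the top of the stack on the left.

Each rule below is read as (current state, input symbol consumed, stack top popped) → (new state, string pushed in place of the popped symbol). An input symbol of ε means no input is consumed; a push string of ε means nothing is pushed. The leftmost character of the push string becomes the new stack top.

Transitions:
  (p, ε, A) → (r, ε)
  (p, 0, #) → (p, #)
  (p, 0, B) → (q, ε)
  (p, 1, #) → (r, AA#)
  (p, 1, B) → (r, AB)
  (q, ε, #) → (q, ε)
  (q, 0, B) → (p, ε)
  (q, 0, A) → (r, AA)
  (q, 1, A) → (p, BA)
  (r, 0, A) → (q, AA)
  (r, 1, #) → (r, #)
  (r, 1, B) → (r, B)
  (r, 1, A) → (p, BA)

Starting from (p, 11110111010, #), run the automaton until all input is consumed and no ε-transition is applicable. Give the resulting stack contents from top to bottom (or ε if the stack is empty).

(p, 11110111010, #)
  read 1, top #: go to r, push AA# → (r, 1110111010, AA#)
  read 1, top A: go to p, push BA → (p, 110111010, BAA#)
  read 1, top B: go to r, push AB → (r, 10111010, ABAA#)
  read 1, top A: go to p, push BA → (p, 0111010, BABAA#)
  read 0, top B: go to q, push ε → (q, 111010, ABAA#)
  read 1, top A: go to p, push BA → (p, 11010, BABAA#)
  read 1, top B: go to r, push AB → (r, 1010, ABABAA#)
  read 1, top A: go to p, push BA → (p, 010, BABABAA#)
  read 0, top B: go to q, push ε → (q, 10, ABABAA#)
  read 1, top A: go to p, push BA → (p, 0, BABABAA#)
  read 0, top B: go to q, push ε → (q, ε, ABABAA#)
All input consumed in state q with stack ABABAA#.

ABABAA#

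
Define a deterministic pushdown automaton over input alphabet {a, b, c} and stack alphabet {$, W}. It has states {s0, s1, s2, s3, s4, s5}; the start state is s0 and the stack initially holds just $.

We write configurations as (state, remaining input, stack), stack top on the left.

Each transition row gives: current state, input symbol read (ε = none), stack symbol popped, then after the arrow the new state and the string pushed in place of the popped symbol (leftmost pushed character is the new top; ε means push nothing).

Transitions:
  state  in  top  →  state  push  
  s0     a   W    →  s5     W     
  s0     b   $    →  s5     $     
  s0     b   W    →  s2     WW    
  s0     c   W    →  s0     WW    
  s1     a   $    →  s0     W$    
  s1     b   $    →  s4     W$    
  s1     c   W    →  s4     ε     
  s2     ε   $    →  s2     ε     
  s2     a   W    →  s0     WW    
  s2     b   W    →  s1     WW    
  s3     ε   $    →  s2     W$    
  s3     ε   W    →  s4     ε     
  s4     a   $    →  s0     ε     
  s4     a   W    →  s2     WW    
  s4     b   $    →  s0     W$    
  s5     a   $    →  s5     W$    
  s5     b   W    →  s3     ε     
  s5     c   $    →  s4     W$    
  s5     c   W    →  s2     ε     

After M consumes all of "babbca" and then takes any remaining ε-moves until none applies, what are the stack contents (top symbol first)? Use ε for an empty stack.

WW$

(s0, babbca, $)
  read b, top $: go to s5, push $ → (s5, abbca, $)
  read a, top $: go to s5, push W$ → (s5, bbca, W$)
  read b, top W: go to s3, push ε → (s3, bca, $)
  ε-move, top $: go to s2, push W$ → (s2, bca, W$)
  read b, top W: go to s1, push WW → (s1, ca, WW$)
  read c, top W: go to s4, push ε → (s4, a, W$)
  read a, top W: go to s2, push WW → (s2, ε, WW$)
All input consumed in state s2 with stack WW$.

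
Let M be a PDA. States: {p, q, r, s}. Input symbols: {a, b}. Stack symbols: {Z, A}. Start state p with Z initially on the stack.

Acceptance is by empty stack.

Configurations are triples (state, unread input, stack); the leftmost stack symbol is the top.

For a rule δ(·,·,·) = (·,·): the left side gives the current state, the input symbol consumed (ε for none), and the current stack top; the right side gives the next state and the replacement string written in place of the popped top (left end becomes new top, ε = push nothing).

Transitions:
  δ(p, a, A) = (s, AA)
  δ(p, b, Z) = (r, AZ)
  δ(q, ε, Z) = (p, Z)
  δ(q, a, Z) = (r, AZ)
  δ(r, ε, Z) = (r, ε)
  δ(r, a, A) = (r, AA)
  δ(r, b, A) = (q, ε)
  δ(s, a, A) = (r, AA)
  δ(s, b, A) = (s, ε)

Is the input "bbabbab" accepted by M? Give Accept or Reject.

No computation consumes all input and empties the stack.

Reject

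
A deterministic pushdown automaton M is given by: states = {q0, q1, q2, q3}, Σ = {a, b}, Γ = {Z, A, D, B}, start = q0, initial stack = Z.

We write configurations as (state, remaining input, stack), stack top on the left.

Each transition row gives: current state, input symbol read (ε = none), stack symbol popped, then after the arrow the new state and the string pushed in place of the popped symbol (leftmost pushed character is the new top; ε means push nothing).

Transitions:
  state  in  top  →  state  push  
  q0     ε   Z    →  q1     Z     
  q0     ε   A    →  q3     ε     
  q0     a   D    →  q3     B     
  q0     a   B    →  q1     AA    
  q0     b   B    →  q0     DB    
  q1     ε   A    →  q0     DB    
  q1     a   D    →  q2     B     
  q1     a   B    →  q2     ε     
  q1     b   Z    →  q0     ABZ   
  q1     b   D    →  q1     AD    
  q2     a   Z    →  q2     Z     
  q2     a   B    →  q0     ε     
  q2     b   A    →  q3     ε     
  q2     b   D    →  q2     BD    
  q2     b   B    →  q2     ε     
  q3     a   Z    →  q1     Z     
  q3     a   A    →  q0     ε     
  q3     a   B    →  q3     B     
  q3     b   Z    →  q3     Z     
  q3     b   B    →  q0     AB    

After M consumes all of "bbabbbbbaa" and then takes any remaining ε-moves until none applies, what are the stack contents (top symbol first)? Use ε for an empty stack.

(q0, bbabbbbbaa, Z)
  ε-move, top Z: go to q1, push Z → (q1, bbabbbbbaa, Z)
  read b, top Z: go to q0, push ABZ → (q0, babbbbbaa, ABZ)
  ε-move, top A: go to q3, push ε → (q3, babbbbbaa, BZ)
  read b, top B: go to q0, push AB → (q0, abbbbbaa, ABZ)
  ε-move, top A: go to q3, push ε → (q3, abbbbbaa, BZ)
  read a, top B: go to q3, push B → (q3, bbbbbaa, BZ)
  read b, top B: go to q0, push AB → (q0, bbbbaa, ABZ)
  ε-move, top A: go to q3, push ε → (q3, bbbbaa, BZ)
  read b, top B: go to q0, push AB → (q0, bbbaa, ABZ)
  ε-move, top A: go to q3, push ε → (q3, bbbaa, BZ)
  read b, top B: go to q0, push AB → (q0, bbaa, ABZ)
  ε-move, top A: go to q3, push ε → (q3, bbaa, BZ)
  read b, top B: go to q0, push AB → (q0, baa, ABZ)
  ε-move, top A: go to q3, push ε → (q3, baa, BZ)
  read b, top B: go to q0, push AB → (q0, aa, ABZ)
  ε-move, top A: go to q3, push ε → (q3, aa, BZ)
  read a, top B: go to q3, push B → (q3, a, BZ)
  read a, top B: go to q3, push B → (q3, ε, BZ)
All input consumed in state q3 with stack BZ.

BZ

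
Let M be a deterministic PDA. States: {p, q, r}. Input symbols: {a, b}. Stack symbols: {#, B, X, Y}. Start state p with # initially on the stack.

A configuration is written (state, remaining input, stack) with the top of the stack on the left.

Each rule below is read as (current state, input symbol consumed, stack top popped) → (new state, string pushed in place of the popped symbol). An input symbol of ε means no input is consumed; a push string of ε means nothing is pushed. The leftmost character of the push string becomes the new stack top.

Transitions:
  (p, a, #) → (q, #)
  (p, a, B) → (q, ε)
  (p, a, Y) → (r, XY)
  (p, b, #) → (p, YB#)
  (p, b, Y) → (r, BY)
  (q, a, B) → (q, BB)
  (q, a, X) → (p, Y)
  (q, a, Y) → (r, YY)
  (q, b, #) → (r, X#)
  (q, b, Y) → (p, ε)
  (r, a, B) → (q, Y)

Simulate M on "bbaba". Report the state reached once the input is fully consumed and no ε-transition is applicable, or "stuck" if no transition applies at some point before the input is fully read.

(p, bbaba, #)
  read b, top #: go to p, push YB# → (p, baba, YB#)
  read b, top Y: go to r, push BY → (r, aba, BYB#)
  read a, top B: go to q, push Y → (q, ba, YYB#)
  read b, top Y: go to p, push ε → (p, a, YB#)
  read a, top Y: go to r, push XY → (r, ε, XYB#)
All input consumed; M is in state r.

r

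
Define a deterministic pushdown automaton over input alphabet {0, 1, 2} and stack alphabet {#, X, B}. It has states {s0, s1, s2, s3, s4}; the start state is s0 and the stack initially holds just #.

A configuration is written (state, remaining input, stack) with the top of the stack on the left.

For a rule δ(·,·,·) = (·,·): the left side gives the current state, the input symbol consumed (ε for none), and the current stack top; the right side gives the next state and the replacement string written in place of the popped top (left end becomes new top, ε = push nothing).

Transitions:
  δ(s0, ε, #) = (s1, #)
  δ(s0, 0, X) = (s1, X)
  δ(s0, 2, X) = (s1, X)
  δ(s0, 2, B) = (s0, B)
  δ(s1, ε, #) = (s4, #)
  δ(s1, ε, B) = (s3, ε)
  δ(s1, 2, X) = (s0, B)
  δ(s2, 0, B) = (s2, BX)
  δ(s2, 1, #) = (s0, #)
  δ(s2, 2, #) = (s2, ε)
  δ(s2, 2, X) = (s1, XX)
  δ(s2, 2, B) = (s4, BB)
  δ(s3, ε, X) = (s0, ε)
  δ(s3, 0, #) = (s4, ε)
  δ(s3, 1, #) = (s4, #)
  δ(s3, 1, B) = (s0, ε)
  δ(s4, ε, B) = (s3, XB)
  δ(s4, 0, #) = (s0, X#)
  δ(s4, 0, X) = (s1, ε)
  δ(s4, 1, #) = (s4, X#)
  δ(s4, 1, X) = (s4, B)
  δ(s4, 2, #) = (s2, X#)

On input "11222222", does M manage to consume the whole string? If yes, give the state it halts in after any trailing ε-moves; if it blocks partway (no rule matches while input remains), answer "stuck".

(s0, 11222222, #)
  ε-move, top #: go to s1, push # → (s1, 11222222, #)
  ε-move, top #: go to s4, push # → (s4, 11222222, #)
  read 1, top #: go to s4, push X# → (s4, 1222222, X#)
  read 1, top X: go to s4, push B → (s4, 222222, B#)
  ε-move, top B: go to s3, push XB → (s3, 222222, XB#)
  ε-move, top X: go to s0, push ε → (s0, 222222, B#)
  read 2, top B: go to s0, push B → (s0, 22222, B#)
  read 2, top B: go to s0, push B → (s0, 2222, B#)
  read 2, top B: go to s0, push B → (s0, 222, B#)
  read 2, top B: go to s0, push B → (s0, 22, B#)
  read 2, top B: go to s0, push B → (s0, 2, B#)
  read 2, top B: go to s0, push B → (s0, ε, B#)
All input consumed; M is in state s0.

s0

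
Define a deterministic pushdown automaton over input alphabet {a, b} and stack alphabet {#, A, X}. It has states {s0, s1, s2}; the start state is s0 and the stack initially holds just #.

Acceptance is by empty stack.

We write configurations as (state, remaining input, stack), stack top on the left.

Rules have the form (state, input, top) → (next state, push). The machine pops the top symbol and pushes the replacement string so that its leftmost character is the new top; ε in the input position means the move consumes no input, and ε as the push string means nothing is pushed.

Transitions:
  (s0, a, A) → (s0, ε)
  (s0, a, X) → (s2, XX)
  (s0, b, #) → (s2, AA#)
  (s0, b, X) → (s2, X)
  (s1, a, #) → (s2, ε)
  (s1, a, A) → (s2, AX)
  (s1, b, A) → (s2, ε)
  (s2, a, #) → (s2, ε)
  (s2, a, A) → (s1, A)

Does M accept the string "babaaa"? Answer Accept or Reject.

(s0, babaaa, #) ⊢ (s2, abaaa, AA#) ⊢ (s1, baaa, AA#) ⊢ (s2, aaa, A#) ⊢ (s1, aa, A#) ⊢ (s2, a, AX#) ⊢ (s1, ε, AX#)
All input consumed; stack is AX#, not empty, and no further ε-move applies.

Reject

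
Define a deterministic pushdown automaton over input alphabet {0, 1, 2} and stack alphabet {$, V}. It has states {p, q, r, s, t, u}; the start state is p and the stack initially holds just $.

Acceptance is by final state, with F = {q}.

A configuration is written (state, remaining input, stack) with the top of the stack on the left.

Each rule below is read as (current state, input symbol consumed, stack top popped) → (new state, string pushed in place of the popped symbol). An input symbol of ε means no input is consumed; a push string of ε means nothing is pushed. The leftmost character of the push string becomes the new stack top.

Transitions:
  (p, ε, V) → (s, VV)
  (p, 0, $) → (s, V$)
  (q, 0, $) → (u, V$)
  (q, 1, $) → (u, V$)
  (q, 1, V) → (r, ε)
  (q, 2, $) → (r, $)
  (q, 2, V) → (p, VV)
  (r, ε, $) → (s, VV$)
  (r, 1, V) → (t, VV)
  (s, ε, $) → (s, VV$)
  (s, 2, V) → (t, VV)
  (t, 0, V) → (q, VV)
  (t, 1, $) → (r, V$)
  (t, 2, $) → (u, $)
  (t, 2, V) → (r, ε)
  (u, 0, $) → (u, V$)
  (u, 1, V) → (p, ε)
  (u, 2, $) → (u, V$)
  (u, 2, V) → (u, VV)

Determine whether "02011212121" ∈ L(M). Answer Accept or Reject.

Reject

(p, 02011212121, $)
  read 0, top $: go to s, push V$ → (s, 2011212121, V$)
  read 2, top V: go to t, push VV → (t, 011212121, VV$)
  read 0, top V: go to q, push VV → (q, 11212121, VVV$)
  read 1, top V: go to r, push ε → (r, 1212121, VV$)
  read 1, top V: go to t, push VV → (t, 212121, VVV$)
  read 2, top V: go to r, push ε → (r, 12121, VV$)
  read 1, top V: go to t, push VV → (t, 2121, VVV$)
  read 2, top V: go to r, push ε → (r, 121, VV$)
  read 1, top V: go to t, push VV → (t, 21, VVV$)
  read 2, top V: go to r, push ε → (r, 1, VV$)
  read 1, top V: go to t, push VV → (t, ε, VVV$)
All input consumed; state t ∉ F and no further ε-move applies.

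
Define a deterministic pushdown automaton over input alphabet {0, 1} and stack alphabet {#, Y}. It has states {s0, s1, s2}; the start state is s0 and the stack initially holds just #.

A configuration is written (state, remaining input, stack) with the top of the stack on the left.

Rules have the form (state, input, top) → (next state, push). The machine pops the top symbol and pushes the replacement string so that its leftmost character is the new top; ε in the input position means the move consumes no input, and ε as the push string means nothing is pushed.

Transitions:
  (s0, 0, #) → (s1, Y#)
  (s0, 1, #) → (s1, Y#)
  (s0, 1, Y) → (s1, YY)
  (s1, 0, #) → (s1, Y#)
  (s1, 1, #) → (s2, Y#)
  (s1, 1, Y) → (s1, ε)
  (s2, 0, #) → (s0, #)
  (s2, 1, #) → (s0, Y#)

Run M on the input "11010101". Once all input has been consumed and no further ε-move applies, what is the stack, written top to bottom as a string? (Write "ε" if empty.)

(s0, 11010101, #)
  read 1, top #: go to s1, push Y# → (s1, 1010101, Y#)
  read 1, top Y: go to s1, push ε → (s1, 010101, #)
  read 0, top #: go to s1, push Y# → (s1, 10101, Y#)
  read 1, top Y: go to s1, push ε → (s1, 0101, #)
  read 0, top #: go to s1, push Y# → (s1, 101, Y#)
  read 1, top Y: go to s1, push ε → (s1, 01, #)
  read 0, top #: go to s1, push Y# → (s1, 1, Y#)
  read 1, top Y: go to s1, push ε → (s1, ε, #)
All input consumed in state s1 with stack #.

#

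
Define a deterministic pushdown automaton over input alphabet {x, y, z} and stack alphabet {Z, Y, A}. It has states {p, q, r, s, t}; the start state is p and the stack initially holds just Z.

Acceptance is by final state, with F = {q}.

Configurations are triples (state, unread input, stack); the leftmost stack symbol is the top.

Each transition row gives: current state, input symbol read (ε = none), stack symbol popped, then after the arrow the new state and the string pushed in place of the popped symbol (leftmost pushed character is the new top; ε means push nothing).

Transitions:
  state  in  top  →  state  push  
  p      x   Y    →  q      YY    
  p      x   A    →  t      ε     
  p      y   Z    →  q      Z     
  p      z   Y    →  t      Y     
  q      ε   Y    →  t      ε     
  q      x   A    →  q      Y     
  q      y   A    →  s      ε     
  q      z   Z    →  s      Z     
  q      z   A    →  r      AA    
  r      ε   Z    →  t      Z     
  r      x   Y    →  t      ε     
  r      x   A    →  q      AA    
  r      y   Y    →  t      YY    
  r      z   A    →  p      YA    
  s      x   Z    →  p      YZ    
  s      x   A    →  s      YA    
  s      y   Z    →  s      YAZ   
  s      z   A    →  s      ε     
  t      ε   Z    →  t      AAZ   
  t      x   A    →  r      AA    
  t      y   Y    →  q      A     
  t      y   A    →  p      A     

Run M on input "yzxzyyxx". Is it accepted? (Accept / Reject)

Accept

(p, yzxzyyxx, Z) ⊢ (q, zxzyyxx, Z) ⊢ (s, xzyyxx, Z) ⊢ (p, zyyxx, YZ) ⊢ (t, yyxx, YZ) ⊢ (q, yxx, AZ) ⊢ (s, xx, Z) ⊢ (p, x, YZ) ⊢ (q, ε, YYZ)
All input consumed; state q ∈ F.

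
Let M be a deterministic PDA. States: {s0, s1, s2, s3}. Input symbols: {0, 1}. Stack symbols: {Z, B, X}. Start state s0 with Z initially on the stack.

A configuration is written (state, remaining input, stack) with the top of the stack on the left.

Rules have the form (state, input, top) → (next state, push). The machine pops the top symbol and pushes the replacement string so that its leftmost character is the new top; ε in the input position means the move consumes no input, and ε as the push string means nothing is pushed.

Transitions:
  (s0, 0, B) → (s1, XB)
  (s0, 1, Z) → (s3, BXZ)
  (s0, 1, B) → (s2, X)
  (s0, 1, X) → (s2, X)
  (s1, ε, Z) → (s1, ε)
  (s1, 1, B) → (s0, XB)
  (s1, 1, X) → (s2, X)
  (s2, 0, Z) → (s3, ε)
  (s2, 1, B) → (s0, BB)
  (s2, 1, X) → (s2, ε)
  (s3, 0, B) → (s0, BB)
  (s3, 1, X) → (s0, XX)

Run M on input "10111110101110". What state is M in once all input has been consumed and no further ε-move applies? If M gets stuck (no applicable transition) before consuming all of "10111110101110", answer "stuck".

(s0, 10111110101110, Z)
  read 1, top Z: go to s3, push BXZ → (s3, 0111110101110, BXZ)
  read 0, top B: go to s0, push BB → (s0, 111110101110, BBXZ)
  read 1, top B: go to s2, push X → (s2, 11110101110, XBXZ)
  read 1, top X: go to s2, push ε → (s2, 1110101110, BXZ)
  read 1, top B: go to s0, push BB → (s0, 110101110, BBXZ)
  read 1, top B: go to s2, push X → (s2, 10101110, XBXZ)
  read 1, top X: go to s2, push ε → (s2, 0101110, BXZ)
No transition for (s2, 0, top B); M blocks with input 0101110 remaining.

stuck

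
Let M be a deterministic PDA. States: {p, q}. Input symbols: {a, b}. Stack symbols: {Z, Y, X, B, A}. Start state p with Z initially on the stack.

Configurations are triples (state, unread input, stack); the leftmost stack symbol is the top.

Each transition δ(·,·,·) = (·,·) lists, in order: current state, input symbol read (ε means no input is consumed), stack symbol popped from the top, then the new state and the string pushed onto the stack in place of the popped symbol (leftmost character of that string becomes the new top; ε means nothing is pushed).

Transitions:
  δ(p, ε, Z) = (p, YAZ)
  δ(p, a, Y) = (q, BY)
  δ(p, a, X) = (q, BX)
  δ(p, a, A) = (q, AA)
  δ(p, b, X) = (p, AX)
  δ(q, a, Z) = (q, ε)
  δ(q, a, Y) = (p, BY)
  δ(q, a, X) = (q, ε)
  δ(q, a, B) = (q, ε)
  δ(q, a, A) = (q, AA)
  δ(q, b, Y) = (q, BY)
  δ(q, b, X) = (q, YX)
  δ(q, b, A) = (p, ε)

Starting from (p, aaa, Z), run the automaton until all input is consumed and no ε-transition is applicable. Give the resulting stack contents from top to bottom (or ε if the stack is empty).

(p, aaa, Z)
  ε-move, top Z: go to p, push YAZ → (p, aaa, YAZ)
  read a, top Y: go to q, push BY → (q, aa, BYAZ)
  read a, top B: go to q, push ε → (q, a, YAZ)
  read a, top Y: go to p, push BY → (p, ε, BYAZ)
All input consumed in state p with stack BYAZ.

BYAZ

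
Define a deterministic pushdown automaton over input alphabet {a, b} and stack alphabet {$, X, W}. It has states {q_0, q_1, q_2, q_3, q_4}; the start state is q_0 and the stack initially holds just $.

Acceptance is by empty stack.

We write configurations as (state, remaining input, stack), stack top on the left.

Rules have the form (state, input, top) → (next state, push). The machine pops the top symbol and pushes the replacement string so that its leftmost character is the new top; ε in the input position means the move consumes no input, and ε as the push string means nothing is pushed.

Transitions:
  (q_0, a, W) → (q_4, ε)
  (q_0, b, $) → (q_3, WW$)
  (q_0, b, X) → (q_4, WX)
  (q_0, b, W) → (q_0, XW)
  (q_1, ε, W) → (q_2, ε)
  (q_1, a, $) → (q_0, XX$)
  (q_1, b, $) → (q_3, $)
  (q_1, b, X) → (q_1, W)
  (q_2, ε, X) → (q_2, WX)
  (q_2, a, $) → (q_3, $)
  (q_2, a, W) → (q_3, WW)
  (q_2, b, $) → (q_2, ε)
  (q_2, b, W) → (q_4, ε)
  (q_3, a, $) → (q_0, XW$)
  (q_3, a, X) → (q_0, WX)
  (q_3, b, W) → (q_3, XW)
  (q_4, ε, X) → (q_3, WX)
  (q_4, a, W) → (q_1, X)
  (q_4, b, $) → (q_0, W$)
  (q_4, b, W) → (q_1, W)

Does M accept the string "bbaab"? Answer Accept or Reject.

(q_0, bbaab, $) ⊢ (q_3, baab, WW$) ⊢ (q_3, aab, XWW$) ⊢ (q_0, ab, WXWW$) ⊢ (q_4, b, XWW$) ⊢ (q_3, b, WXWW$) ⊢ (q_3, ε, XWXWW$)
All input consumed; stack is XWXWW$, not empty, and no further ε-move applies.

Reject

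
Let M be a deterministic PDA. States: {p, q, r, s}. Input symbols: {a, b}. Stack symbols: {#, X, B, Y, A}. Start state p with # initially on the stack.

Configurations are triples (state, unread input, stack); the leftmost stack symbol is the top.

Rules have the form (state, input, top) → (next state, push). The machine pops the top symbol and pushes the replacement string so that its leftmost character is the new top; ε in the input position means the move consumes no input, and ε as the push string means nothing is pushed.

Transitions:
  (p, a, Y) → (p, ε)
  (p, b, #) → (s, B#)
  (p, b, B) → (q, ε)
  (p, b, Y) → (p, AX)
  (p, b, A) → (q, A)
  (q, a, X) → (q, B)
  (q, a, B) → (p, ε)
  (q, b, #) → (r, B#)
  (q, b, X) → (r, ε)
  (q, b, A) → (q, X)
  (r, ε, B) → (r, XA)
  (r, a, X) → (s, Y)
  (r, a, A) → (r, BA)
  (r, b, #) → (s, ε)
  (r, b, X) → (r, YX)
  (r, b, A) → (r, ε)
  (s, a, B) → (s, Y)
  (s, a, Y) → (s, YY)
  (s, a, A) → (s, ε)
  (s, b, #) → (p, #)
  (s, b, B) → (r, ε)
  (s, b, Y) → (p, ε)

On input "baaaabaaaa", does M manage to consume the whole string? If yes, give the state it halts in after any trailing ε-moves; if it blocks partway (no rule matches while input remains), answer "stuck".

(p, baaaabaaaa, #)
  read b, top #: go to s, push B# → (s, aaaabaaaa, B#)
  read a, top B: go to s, push Y → (s, aaabaaaa, Y#)
  read a, top Y: go to s, push YY → (s, aabaaaa, YY#)
  read a, top Y: go to s, push YY → (s, abaaaa, YYY#)
  read a, top Y: go to s, push YY → (s, baaaa, YYYY#)
  read b, top Y: go to p, push ε → (p, aaaa, YYY#)
  read a, top Y: go to p, push ε → (p, aaa, YY#)
  read a, top Y: go to p, push ε → (p, aa, Y#)
  read a, top Y: go to p, push ε → (p, a, #)
No transition for (p, a, top #); M blocks with input a remaining.

stuck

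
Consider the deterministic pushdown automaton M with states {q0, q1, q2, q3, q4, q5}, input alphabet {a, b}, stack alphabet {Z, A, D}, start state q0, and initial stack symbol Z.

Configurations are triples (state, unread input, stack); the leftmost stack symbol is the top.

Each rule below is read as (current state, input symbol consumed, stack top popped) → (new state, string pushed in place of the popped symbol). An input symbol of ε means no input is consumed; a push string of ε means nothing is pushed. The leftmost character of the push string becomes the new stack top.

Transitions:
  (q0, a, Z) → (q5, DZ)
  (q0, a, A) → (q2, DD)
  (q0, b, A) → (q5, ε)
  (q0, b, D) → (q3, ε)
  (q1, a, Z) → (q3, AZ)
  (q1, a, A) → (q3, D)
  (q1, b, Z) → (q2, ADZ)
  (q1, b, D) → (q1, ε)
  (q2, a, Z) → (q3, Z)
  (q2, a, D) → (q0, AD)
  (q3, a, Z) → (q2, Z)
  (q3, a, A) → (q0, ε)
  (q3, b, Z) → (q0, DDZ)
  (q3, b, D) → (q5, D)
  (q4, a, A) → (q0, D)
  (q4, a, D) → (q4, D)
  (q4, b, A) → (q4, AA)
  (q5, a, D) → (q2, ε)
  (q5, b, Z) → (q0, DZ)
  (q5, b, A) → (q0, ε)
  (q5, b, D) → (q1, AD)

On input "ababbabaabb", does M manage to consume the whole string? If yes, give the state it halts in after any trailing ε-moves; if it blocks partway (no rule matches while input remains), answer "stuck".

(q0, ababbabaabb, Z)
  read a, top Z: go to q5, push DZ → (q5, babbabaabb, DZ)
  read b, top D: go to q1, push AD → (q1, abbabaabb, ADZ)
  read a, top A: go to q3, push D → (q3, bbabaabb, DDZ)
  read b, top D: go to q5, push D → (q5, babaabb, DDZ)
  read b, top D: go to q1, push AD → (q1, abaabb, ADDZ)
  read a, top A: go to q3, push D → (q3, baabb, DDDZ)
  read b, top D: go to q5, push D → (q5, aabb, DDDZ)
  read a, top D: go to q2, push ε → (q2, abb, DDZ)
  read a, top D: go to q0, push AD → (q0, bb, ADDZ)
  read b, top A: go to q5, push ε → (q5, b, DDZ)
  read b, top D: go to q1, push AD → (q1, ε, ADDZ)
All input consumed; M is in state q1.

q1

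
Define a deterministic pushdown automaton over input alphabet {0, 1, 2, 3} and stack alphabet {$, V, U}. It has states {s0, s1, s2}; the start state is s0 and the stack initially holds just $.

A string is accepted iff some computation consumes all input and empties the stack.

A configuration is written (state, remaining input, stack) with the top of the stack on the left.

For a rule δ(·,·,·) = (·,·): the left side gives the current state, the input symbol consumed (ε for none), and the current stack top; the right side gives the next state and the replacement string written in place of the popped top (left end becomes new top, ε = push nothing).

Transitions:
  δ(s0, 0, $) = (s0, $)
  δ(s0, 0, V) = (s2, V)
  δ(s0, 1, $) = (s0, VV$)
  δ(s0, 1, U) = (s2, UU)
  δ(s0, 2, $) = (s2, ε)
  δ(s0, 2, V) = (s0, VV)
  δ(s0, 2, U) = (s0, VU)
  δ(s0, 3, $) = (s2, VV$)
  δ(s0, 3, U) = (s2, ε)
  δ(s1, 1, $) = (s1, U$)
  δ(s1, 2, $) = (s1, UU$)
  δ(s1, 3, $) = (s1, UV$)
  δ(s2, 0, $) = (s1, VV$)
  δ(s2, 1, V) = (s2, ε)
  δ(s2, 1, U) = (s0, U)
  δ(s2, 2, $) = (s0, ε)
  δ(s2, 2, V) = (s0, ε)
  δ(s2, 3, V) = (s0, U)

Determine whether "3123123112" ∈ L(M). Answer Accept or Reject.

Accept

(s0, 3123123112, $)
  read 3, top $: go to s2, push VV$ → (s2, 123123112, VV$)
  read 1, top V: go to s2, push ε → (s2, 23123112, V$)
  read 2, top V: go to s0, push ε → (s0, 3123112, $)
  read 3, top $: go to s2, push VV$ → (s2, 123112, VV$)
  read 1, top V: go to s2, push ε → (s2, 23112, V$)
  read 2, top V: go to s0, push ε → (s0, 3112, $)
  read 3, top $: go to s2, push VV$ → (s2, 112, VV$)
  read 1, top V: go to s2, push ε → (s2, 12, V$)
  read 1, top V: go to s2, push ε → (s2, 2, $)
  read 2, top $: go to s0, push ε → (s0, ε, ε)
All input consumed and the stack is empty.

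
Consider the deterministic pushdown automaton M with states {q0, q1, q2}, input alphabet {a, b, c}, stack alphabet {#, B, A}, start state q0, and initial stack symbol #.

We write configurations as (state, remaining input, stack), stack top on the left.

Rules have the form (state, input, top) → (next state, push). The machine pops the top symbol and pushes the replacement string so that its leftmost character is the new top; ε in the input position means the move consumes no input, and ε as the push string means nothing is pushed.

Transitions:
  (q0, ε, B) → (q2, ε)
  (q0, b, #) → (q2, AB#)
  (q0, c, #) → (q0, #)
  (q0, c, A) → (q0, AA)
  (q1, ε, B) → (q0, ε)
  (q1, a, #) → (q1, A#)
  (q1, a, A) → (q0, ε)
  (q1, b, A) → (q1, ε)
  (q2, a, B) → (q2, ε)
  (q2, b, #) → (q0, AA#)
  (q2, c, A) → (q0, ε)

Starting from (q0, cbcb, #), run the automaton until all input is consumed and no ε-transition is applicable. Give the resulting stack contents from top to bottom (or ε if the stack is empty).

AA#

(q0, cbcb, #)
  read c, top #: go to q0, push # → (q0, bcb, #)
  read b, top #: go to q2, push AB# → (q2, cb, AB#)
  read c, top A: go to q0, push ε → (q0, b, B#)
  ε-move, top B: go to q2, push ε → (q2, b, #)
  read b, top #: go to q0, push AA# → (q0, ε, AA#)
All input consumed in state q0 with stack AA#.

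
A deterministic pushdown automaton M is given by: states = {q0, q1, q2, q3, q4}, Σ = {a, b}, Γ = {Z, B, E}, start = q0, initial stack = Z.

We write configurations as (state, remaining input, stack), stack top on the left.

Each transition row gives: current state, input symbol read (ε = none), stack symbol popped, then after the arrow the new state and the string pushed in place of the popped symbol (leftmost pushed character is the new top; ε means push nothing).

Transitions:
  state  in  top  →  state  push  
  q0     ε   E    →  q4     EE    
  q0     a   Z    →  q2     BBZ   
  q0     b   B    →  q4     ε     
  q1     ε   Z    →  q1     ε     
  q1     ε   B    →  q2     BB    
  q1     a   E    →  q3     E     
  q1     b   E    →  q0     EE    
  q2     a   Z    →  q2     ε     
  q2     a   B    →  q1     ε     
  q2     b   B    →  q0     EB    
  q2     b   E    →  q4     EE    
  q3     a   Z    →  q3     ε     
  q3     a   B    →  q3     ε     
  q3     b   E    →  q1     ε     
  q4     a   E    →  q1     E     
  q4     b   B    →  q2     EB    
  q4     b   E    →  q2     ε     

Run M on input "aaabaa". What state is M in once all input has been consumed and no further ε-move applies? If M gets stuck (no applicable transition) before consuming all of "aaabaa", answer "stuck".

q3

(q0, aaabaa, Z) ⊢ (q2, aabaa, BBZ) ⊢ (q1, abaa, BZ) ⊢ (q2, abaa, BBZ) ⊢ (q1, baa, BZ) ⊢ (q2, baa, BBZ) ⊢ (q0, aa, EBBZ) ⊢ (q4, aa, EEBBZ) ⊢ (q1, a, EEBBZ) ⊢ (q3, ε, EEBBZ)
All input consumed; M is in state q3.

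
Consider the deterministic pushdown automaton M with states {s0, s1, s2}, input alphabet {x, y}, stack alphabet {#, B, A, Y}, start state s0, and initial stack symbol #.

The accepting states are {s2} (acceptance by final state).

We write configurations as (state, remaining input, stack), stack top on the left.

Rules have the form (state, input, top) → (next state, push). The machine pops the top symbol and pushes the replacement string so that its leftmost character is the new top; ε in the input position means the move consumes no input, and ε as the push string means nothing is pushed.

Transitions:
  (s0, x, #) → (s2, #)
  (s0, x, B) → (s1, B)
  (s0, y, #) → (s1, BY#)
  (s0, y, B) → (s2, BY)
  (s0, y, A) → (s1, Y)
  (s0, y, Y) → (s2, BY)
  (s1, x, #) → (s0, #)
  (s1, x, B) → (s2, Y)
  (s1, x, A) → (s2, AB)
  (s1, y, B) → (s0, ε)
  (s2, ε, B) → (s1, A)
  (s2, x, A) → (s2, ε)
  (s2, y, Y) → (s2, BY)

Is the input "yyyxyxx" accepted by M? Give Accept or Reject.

(s0, yyyxyxx, #)
  read y, top #: go to s1, push BY# → (s1, yyxyxx, BY#)
  read y, top B: go to s0, push ε → (s0, yxyxx, Y#)
  read y, top Y: go to s2, push BY → (s2, xyxx, BY#)
  ε-move, top B: go to s1, push A → (s1, xyxx, AY#)
  read x, top A: go to s2, push AB → (s2, yxx, ABY#)
No transition applies at (s2, yxx, ABY#); input not fully consumed.

Reject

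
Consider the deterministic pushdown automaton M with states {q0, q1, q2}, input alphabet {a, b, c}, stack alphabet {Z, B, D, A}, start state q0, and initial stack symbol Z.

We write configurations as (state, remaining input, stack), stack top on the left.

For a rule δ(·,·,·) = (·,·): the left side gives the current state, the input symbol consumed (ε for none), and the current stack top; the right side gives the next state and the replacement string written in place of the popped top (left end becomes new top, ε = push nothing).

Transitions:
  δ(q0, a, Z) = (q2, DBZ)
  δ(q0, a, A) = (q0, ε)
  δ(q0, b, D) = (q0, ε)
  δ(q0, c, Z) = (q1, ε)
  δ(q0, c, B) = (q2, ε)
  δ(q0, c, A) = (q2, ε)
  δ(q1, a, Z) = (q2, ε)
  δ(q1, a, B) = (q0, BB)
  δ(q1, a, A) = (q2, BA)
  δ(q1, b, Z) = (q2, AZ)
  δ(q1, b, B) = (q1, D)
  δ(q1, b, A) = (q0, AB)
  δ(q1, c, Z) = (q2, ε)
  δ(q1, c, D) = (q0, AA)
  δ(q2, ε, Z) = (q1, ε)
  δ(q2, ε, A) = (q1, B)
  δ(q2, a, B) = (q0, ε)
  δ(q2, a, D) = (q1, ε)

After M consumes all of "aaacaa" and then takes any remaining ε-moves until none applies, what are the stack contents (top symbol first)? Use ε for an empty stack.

(q0, aaacaa, Z) ⊢ (q2, aacaa, DBZ) ⊢ (q1, acaa, BZ) ⊢ (q0, caa, BBZ) ⊢ (q2, aa, BZ) ⊢ (q0, a, Z) ⊢ (q2, ε, DBZ)
All input consumed in state q2 with stack DBZ.

DBZ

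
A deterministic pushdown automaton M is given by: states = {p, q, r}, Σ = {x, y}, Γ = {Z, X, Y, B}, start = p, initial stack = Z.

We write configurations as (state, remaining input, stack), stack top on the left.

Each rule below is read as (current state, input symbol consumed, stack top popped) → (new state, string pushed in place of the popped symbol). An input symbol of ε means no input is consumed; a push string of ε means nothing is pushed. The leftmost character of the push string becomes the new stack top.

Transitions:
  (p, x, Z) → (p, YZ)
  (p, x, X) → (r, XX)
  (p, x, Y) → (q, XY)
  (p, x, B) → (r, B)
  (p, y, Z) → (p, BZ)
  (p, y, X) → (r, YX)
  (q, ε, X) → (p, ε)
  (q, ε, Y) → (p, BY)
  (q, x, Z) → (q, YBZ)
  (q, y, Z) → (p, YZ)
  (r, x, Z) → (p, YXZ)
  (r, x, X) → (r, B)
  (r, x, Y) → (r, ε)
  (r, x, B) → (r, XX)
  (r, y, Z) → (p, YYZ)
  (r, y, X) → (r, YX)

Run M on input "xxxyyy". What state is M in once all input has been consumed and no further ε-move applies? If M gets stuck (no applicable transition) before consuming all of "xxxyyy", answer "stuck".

(p, xxxyyy, Z)
  read x, top Z: go to p, push YZ → (p, xxyyy, YZ)
  read x, top Y: go to q, push XY → (q, xyyy, XYZ)
  ε-move, top X: go to p, push ε → (p, xyyy, YZ)
  read x, top Y: go to q, push XY → (q, yyy, XYZ)
  ε-move, top X: go to p, push ε → (p, yyy, YZ)
No transition for (p, y, top Y); M blocks with input yyy remaining.

stuck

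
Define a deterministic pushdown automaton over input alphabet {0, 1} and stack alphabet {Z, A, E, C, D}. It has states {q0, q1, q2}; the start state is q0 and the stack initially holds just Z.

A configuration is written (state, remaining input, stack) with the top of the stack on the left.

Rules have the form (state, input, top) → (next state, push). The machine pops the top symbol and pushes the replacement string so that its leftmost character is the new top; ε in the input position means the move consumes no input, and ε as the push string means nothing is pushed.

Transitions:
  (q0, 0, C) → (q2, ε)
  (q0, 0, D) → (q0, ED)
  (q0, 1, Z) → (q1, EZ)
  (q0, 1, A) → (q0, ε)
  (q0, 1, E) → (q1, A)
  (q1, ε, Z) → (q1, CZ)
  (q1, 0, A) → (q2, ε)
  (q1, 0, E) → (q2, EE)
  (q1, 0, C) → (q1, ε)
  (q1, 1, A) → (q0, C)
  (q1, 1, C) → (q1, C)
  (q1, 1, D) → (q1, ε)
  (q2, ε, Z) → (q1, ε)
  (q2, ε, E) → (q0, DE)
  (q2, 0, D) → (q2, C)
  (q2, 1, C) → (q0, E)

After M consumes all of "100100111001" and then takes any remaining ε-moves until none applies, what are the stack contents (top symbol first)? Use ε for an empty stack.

(q0, 100100111001, Z)
  read 1, top Z: go to q1, push EZ → (q1, 00100111001, EZ)
  read 0, top E: go to q2, push EE → (q2, 0100111001, EEZ)
  ε-move, top E: go to q0, push DE → (q0, 0100111001, DEEZ)
  read 0, top D: go to q0, push ED → (q0, 100111001, EDEEZ)
  read 1, top E: go to q1, push A → (q1, 00111001, ADEEZ)
  read 0, top A: go to q2, push ε → (q2, 0111001, DEEZ)
  read 0, top D: go to q2, push C → (q2, 111001, CEEZ)
  read 1, top C: go to q0, push E → (q0, 11001, EEEZ)
  read 1, top E: go to q1, push A → (q1, 1001, AEEZ)
  read 1, top A: go to q0, push C → (q0, 001, CEEZ)
  read 0, top C: go to q2, push ε → (q2, 01, EEZ)
  ε-move, top E: go to q0, push DE → (q0, 01, DEEZ)
  read 0, top D: go to q0, push ED → (q0, 1, EDEEZ)
  read 1, top E: go to q1, push A → (q1, ε, ADEEZ)
All input consumed in state q1 with stack ADEEZ.

ADEEZ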